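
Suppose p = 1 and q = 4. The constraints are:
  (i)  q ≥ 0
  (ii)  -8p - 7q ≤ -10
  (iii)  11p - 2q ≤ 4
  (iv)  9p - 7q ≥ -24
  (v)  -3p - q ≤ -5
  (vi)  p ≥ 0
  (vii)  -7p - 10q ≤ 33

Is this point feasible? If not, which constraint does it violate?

feasible

(i): 4 ≥ 0 ✓
(ii): -36 ≤ -10 ✓
(iii): 3 ≤ 4 ✓
(iv): -19 ≥ -24 ✓
(v): -7 ≤ -5 ✓
(vi): 1 ≥ 0 ✓
(vii): -47 ≤ 33 ✓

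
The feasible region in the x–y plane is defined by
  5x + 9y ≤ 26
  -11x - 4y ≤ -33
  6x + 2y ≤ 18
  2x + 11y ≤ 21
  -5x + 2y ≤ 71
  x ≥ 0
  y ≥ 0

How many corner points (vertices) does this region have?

Intersecting each pair of boundary lines and keeping only the points that satisfy every inequality leaves:
  (3, 0)
  (279/113, 165/113)
  (78/31, 45/31)

3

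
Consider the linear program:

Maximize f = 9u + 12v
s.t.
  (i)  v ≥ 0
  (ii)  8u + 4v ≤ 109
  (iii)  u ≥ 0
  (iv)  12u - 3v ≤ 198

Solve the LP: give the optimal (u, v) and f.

Vertices and f = 9u + 12v:
  (109/8, 0) → f = 981/8
  (0, 0) → f = 0
  (0, 109/4) → f = 327

At the optimal vertex, 8u + 4v = 109 and u = 0.
Solving simultaneously gives u = 0, v = 109/4.

u = 0, v = 109/4, maximum f = 327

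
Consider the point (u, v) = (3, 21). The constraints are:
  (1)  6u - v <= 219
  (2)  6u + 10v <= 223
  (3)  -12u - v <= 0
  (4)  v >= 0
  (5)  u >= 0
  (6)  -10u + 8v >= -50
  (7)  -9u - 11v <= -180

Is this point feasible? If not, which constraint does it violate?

Constraint (2): 6u + 10v = 228, which is not ≤ 223. All other constraints are satisfied.

not feasible — violates (2)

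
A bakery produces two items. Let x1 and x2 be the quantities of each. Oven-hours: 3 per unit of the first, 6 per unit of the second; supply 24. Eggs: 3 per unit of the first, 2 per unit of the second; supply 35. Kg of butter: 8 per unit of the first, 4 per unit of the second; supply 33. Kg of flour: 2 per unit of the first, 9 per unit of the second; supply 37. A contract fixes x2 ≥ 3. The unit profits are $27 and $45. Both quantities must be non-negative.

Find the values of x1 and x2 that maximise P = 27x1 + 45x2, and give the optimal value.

Extreme points and P = 27x1 + 45x2:
  (0, 4) → P = 180
  (0, 3) → P = 135
  (2, 3) → P = 189

At the optimal vertex, 3x1 + 6x2 = 24 and x2 = 3.
Solving simultaneously gives x1 = 2, x2 = 3.

x1 = 2, x2 = 3, maximum P = 189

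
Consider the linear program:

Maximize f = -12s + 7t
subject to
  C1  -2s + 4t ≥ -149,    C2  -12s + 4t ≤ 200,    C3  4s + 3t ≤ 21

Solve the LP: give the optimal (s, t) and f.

s = -129/13, t = 263/13, maximum f = 3389/13

The binding constraints are -12s + 4t = 200 and 4s + 3t = 21.
Solving simultaneously gives s = -129/13, t = 263/13.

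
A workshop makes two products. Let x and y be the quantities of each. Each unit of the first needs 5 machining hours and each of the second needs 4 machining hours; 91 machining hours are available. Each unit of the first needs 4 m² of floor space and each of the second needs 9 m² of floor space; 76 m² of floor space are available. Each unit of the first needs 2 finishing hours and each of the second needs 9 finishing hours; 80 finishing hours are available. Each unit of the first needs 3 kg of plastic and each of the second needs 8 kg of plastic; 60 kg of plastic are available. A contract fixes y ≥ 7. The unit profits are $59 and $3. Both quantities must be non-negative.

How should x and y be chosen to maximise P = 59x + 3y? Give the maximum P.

Vertices and P = 59x + 3y:
  (0, 15/2) → P = 45/2
  (0, 7) → P = 21
  (4/3, 7) → P = 299/3

x = 4/3, y = 7, maximum P = 299/3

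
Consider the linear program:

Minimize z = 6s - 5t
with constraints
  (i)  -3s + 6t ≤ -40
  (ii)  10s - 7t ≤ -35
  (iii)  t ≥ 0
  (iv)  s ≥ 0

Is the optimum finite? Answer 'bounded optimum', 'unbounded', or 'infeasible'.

The boundaries -3s + 6t = -40 and t = 0 meet at (40/3, 0), but that point violates 10s - 7t ≤ -35. Every candidate vertex is excluded by some other constraint, so the feasible region is empty.

infeasible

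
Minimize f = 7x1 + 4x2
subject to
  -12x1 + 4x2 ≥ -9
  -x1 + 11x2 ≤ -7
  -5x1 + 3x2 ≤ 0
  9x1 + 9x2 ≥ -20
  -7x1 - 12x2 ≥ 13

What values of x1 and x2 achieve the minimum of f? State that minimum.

Corner points and f = 7x1 + 4x2:
  (1/144, -107/48) → f = -1277/144
  (14/43, -219/172) → f = -121/43
  (-5/6, -25/18) → f = -205/18
  (-13/27, -65/81) → f = -533/81

The binding constraints are -5x1 + 3x2 = 0 and 9x1 + 9x2 = -20.
Solving simultaneously gives x1 = -5/6, x2 = -25/18.

x1 = -5/6, x2 = -25/18, minimum f = -205/18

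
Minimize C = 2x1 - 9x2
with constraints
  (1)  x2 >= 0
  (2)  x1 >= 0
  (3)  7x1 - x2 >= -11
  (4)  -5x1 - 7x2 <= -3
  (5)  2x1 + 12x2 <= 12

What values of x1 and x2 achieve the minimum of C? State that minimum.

The binding constraints are x1 = 0 and 2x1 + 12x2 = 12.
Solving simultaneously gives x1 = 0, x2 = 1.

x1 = 0, x2 = 1, minimum C = -9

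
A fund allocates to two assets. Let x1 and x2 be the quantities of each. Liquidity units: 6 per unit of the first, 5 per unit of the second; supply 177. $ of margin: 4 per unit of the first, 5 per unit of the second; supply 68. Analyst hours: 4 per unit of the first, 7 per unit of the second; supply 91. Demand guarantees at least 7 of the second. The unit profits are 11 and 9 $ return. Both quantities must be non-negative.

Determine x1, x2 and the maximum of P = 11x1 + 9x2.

Vertices and P = 11x1 + 9x2:
  (0, 13) → P = 117
  (0, 7) → P = 63
  (21/8, 23/2) → P = 1059/8
  (33/4, 7) → P = 615/4

The binding constraints are 4x1 + 5x2 = 68 and x2 = 7.
Solving simultaneously gives x1 = 33/4, x2 = 7.

x1 = 33/4, x2 = 7, maximum P = 615/4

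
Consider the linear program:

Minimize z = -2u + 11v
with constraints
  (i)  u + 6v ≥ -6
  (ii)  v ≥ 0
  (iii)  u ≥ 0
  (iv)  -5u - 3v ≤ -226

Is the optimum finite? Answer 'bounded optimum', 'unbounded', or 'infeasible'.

From the feasible point (226/5, 0), moving in the direction (1, 0) keeps every constraint satisfied while z decreases without bound.

unbounded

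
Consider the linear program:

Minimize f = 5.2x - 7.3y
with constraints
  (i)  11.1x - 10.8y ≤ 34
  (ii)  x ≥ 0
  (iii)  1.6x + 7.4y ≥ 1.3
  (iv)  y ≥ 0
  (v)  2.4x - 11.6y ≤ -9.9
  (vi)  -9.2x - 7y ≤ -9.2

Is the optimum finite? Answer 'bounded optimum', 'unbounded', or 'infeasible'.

From the feasible point (12533/2571, 6383/3428), moving in the direction (0, 1) keeps every constraint satisfied while f decreases without bound.

unbounded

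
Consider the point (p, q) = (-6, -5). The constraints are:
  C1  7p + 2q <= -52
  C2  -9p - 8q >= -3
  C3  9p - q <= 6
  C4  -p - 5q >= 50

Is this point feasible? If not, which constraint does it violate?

Constraint C4: -p - 5q = 31, which is not ≥ 50. All other constraints are satisfied.

not feasible — violates C4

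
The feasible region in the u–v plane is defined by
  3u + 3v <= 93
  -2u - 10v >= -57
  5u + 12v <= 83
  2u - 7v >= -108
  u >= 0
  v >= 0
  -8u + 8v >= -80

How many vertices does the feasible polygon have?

Of the 21 pairwise boundary intersections, those satisfying every inequality are:
  (73/13, 119/26)
  (0, 57/10)
  (203/17, 33/17)
  (0, 0)
  (10, 0)

5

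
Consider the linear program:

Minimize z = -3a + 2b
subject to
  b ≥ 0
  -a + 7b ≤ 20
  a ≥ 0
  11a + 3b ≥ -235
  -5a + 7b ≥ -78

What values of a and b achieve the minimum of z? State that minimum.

Vertices and z = -3a + 2b:
  (0, 0) → z = 0
  (78/5, 0) → z = -234/5
  (0, 20/7) → z = 40/7
  (49/2, 89/14) → z = -851/14

a = 49/2, b = 89/14, minimum z = -851/14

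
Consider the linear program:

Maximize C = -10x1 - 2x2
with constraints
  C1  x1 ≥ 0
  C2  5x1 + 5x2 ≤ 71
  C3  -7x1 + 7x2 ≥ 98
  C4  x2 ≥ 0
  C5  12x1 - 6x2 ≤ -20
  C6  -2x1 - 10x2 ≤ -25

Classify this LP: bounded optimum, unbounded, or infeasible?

bounded optimum

Extreme points and C = -10x1 - 2x2:
  (0, 71/5) → C = -142/5
  (0, 14) → C = -28
  (1/10, 141/10) → C = -146/5
The feasible region has finitely many vertices and no improving ray; the maximum is -28 at (0, 14).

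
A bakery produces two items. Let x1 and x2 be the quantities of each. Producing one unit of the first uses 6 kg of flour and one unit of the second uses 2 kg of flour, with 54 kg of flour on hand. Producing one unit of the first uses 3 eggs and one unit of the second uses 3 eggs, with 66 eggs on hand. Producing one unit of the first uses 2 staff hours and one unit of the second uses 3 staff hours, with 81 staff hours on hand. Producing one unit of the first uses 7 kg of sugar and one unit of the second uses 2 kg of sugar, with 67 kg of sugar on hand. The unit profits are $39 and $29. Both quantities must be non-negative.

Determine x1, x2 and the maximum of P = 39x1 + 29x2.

Feasible corners and P = 39x1 + 29x2:
  (0, 0) → P = 0
  (0, 22) → P = 638
  (9, 0) → P = 351
  (5/2, 39/2) → P = 663

At the optimal vertex, 6x1 + 2x2 = 54 and 3x1 + 3x2 = 66.
Solving simultaneously gives x1 = 5/2, x2 = 39/2.

x1 = 5/2, x2 = 39/2, maximum P = 663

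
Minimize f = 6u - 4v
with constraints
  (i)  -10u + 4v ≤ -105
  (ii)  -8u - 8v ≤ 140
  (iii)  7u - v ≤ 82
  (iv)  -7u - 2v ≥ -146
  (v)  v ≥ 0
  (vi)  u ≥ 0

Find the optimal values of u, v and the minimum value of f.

u = 223/18, v = 85/18, minimum f = 499/9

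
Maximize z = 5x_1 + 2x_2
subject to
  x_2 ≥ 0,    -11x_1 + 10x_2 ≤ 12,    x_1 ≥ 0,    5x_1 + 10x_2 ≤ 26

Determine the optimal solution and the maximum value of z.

x_1 = 26/5, x_2 = 0, maximum z = 26

Corner points and z = 5x_1 + 2x_2:
  (0, 0) → z = 0
  (26/5, 0) → z = 26
  (0, 6/5) → z = 12/5
  (7/8, 173/80) → z = 87/10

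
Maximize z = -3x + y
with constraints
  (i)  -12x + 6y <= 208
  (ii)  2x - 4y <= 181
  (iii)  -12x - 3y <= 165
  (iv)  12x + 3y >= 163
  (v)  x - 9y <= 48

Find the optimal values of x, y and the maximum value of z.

Corner points and z = -3x + y:
  (59/18, 371/9) → z = 565/18
  (1437/14, 85/14) → z = -2113/7
  (537/37, -413/111) → z = -5246/111
The feasible region is unbounded (it extends along (1, 2), (2, 1)), but z strictly decreases along every unbounded feasible direction, so there is no improving ray and the maximum is attained at a vertex.

The optimum lies where -12x + 6y = 208 and 12x + 3y = 163.
Solving simultaneously gives x = 59/18, y = 371/9.

x = 59/18, y = 371/9, maximum z = 565/18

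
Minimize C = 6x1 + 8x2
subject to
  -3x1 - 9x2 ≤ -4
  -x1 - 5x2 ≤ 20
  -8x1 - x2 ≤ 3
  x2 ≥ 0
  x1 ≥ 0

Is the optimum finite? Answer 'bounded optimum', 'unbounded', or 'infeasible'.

bounded optimum

Feasible corners and C = 6x1 + 8x2:
  (4/3, 0) → C = 8
  (0, 4/9) → C = 32/9
The feasible region has finitely many vertices and no improving ray; the minimum is 32/9 at (0, 4/9).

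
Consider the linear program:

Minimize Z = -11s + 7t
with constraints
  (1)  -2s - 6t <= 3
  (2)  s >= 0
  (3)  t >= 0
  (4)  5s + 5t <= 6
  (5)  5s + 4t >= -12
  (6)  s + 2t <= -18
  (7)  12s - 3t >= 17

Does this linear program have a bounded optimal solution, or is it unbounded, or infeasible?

The boundaries s + 2t = -18 and 12s - 3t = 17 meet at (-20/27, -233/27), but that point violates -2s - 6t ≤ 3. Every candidate vertex is excluded by some other constraint, so the feasible region is empty.

infeasible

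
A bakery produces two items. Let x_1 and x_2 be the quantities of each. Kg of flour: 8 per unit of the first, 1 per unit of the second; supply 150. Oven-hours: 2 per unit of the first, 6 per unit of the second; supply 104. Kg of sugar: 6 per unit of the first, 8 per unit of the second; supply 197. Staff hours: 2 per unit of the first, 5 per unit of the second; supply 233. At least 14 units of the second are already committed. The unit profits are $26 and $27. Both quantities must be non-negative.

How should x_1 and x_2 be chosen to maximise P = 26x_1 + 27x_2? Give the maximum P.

x_1 = 10, x_2 = 14, maximum P = 638

The optimum lies where 2x_1 + 6x_2 = 104 and x_2 = 14.
Solving simultaneously gives x_1 = 10, x_2 = 14.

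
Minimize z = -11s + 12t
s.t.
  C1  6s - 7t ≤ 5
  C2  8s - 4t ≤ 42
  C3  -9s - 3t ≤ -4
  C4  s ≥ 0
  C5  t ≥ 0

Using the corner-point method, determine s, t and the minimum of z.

Vertices and z = -11s + 12t:
  (137/16, 53/8) → z = -235/16
  (5/6, 0) → z = -55/6
  (0, 4/3) → z = 16
  (4/9, 0) → z = -44/9
The feasible region is unbounded (it extends along (0, 1), (1, 2)), but z strictly increases along every unbounded feasible direction, so there is no improving ray and the minimum is attained at a vertex.

s = 137/16, t = 53/8, minimum z = -235/16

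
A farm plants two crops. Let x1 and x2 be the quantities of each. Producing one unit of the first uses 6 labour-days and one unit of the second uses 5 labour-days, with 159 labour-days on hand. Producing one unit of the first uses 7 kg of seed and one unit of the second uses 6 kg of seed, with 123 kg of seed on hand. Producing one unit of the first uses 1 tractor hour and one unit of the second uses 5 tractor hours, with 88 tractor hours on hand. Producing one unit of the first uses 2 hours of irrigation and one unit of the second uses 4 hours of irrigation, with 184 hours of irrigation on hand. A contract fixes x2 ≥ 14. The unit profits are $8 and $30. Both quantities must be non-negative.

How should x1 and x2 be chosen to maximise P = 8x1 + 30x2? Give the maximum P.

x1 = 3, x2 = 17, maximum P = 534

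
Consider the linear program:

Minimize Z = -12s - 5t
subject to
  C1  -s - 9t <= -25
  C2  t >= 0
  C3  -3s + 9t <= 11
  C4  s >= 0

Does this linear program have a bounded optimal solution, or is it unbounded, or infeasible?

unbounded

From the feasible point (25, 0), moving in the direction (9, 3) keeps every constraint satisfied while Z decreases without bound.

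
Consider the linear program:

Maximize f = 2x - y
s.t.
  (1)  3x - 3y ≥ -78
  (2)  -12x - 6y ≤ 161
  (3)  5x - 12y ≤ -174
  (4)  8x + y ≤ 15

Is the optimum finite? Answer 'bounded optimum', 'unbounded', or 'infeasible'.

Feasible corners and f = 2x - y:
  (-317/18, 151/18) → f = -785/18
  (-11/9, 223/9) → f = -245/9
  (-496/29, 1283/174) → f = -7235/174
  (6/101, 1467/101) → f = -1455/101
The feasible region has finitely many vertices and no improving ray; the maximum is -1455/101 at (6/101, 1467/101).

bounded optimum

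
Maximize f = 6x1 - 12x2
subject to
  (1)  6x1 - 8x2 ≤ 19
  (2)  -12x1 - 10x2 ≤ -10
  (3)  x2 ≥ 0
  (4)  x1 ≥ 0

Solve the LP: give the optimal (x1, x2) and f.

Corner points and f = 6x1 - 12x2:
  (19/6, 0) → f = 19
  (5/6, 0) → f = 5
  (0, 1) → f = -12
The feasible region is unbounded (it extends along (0, 1), (4, 3)), but f strictly decreases along every unbounded feasible direction, so there is no improving ray and the maximum is attained at a vertex.

At the optimal vertex, 6x1 - 8x2 = 19 and x2 = 0.
Solving simultaneously gives x1 = 19/6, x2 = 0.

x1 = 19/6, x2 = 0, maximum f = 19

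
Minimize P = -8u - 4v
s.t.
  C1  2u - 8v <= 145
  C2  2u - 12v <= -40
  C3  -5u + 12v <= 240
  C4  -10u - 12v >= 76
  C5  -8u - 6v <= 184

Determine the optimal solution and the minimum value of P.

u = -29/3, v = 31/18, minimum P = 634/9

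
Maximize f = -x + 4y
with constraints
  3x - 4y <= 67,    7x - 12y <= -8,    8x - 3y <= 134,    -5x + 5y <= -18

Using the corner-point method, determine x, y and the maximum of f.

Vertices and f = -x + 4y:
  (544/25, 334/25) → f = 792/25
  (256/25, 166/25) → f = 408/25
  (616/25, 526/25) → f = 1488/25

x = 616/25, y = 526/25, maximum f = 1488/25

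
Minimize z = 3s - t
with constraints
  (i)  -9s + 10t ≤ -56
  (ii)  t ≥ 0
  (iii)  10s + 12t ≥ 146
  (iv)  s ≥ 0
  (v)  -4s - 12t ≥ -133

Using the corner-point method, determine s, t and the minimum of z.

s = 41/4, t = 29/8, minimum z = 217/8

Vertices and z = 3s - t:
  (41/4, 29/8) → z = 217/8
  (1001/74, 973/148) → z = 5033/148
  (73/5, 0) → z = 219/5
  (133/4, 0) → z = 399/4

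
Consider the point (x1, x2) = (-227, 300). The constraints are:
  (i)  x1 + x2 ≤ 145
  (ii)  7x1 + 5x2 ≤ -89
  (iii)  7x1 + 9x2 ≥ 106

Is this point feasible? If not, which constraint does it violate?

(i): 73 ≤ 145 ✓
(ii): -89 ≤ -89 ✓
(iii): 1111 ≥ 106 ✓

feasible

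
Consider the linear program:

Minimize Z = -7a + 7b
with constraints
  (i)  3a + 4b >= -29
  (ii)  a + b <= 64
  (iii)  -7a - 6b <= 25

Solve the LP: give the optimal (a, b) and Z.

a = 285, b = -221, minimum Z = -3542

Vertices and Z = -7a + 7b:
  (285, -221) → Z = -3542
  (37/5, -64/5) → Z = -707/5
  (-409, 473) → Z = 6174

The optimum lies where 3a + 4b = -29 and a + b = 64.
Solving simultaneously gives a = 285, b = -221.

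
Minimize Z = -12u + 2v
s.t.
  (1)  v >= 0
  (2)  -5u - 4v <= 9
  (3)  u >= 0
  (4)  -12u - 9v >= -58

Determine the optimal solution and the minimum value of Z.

Extreme points and Z = -12u + 2v:
  (0, 0) → Z = 0
  (29/6, 0) → Z = -58
  (0, 58/9) → Z = 116/9

The optimum lies where v = 0 and -12u - 9v = -58.
Solving simultaneously gives u = 29/6, v = 0.

u = 29/6, v = 0, minimum Z = -58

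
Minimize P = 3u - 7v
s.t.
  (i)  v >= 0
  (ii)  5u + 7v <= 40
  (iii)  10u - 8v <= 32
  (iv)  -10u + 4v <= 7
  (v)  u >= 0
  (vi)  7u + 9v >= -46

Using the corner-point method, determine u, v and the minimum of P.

Feasible corners and P = 3u - 7v:
  (16/5, 0) → P = 48/5
  (0, 0) → P = 0
  (272/55, 24/11) → P = -24/55
  (37/30, 29/6) → P = -452/15
  (0, 7/4) → P = -49/4

The binding constraints are 5u + 7v = 40 and -10u + 4v = 7.
Solving simultaneously gives u = 37/30, v = 29/6.

u = 37/30, v = 29/6, minimum P = -452/15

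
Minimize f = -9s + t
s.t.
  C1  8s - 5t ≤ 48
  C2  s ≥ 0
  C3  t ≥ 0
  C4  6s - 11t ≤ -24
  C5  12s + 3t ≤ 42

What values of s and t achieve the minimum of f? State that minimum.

s = 13/5, t = 18/5, minimum f = -99/5

Vertices and f = -9s + t:
  (0, 24/11) → f = 24/11
  (0, 14) → f = 14
  (13/5, 18/5) → f = -99/5

The optimum lies where 6s - 11t = -24 and 12s + 3t = 42.
Solving simultaneously gives s = 13/5, t = 18/5.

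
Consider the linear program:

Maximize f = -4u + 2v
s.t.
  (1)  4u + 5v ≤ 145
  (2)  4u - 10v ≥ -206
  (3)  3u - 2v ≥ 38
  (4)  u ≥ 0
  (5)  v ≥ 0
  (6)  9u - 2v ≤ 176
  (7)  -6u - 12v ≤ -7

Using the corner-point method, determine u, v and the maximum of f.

u = 38/3, v = 0, maximum f = -152/3

Extreme points and f = -4u + 2v:
  (480/23, 283/23) → f = -1354/23
  (1170/53, 601/53) → f = -3478/53
  (38/3, 0) → f = -152/3
  (176/9, 0) → f = -704/9

The optimum lies where 3u - 2v = 38 and v = 0.
Solving simultaneously gives u = 38/3, v = 0.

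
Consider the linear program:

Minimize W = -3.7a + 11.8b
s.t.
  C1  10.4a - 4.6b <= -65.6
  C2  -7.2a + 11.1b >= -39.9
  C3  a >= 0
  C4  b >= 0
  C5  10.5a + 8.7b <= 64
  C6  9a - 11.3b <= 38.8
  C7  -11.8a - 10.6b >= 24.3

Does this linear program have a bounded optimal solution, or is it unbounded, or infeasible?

infeasible

The boundaries 10.4a - 4.6b = -65.6 and b = 0 meet at (-82/13, 0), but that point violates a ≥ 0. Every candidate vertex is excluded by some other constraint, so the feasible region is empty.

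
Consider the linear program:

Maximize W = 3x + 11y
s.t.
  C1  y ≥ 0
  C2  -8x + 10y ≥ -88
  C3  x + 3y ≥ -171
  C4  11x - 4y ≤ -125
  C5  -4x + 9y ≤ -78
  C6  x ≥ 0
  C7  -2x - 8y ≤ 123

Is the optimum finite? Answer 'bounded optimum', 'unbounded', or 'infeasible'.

infeasible

The boundaries 11x - 4y = -125 and x = 0 meet at (0, 125/4), but that point violates -4x + 9y ≤ -78. Every candidate vertex is excluded by some other constraint, so the feasible region is empty.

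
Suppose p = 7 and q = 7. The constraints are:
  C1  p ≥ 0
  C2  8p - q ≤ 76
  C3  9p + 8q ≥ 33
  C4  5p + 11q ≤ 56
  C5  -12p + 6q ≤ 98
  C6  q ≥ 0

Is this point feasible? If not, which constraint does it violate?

Constraint C4: 5p + 11q = 112, which is not ≤ 56. All other constraints are satisfied.

not feasible — violates C4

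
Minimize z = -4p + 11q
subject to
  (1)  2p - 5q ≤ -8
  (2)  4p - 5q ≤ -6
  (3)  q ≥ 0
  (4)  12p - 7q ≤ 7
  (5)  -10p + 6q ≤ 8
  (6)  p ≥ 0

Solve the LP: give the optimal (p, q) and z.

p = 4/19, q = 32/19, minimum z = 336/19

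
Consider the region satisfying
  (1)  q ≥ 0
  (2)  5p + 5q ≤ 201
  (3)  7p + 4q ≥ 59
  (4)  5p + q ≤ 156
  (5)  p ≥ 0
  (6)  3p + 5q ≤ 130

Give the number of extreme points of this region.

5

The feasible vertices (each the meet of two boundaries and inside every other half-plane) are:
  (59/7, 0)
  (156/5, 0)
  (0, 59/4)
  (325/11, 91/11)
  (0, 26)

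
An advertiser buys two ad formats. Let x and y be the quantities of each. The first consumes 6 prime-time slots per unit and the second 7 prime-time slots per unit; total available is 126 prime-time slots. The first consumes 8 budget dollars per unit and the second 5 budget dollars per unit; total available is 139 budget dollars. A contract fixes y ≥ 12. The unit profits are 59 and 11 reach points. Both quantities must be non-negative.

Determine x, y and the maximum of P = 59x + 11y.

x = 7, y = 12, maximum P = 545

Extreme points and P = 59x + 11y:
  (0, 18) → P = 198
  (0, 12) → P = 132
  (7, 12) → P = 545

The optimum lies where 6x + 7y = 126 and y = 12.
Solving simultaneously gives x = 7, y = 12.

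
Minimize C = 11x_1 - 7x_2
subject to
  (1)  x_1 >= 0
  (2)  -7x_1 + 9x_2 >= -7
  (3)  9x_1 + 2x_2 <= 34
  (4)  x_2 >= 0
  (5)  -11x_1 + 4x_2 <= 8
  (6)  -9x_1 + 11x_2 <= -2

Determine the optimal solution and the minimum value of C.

Corner points and C = 11x_1 - 7x_2:
  (64/19, 35/19) → C = 459/19
  (1, 0) → C = 11
  (42/13, 32/13) → C = 238/13
  (2/9, 0) → C = 22/9

At the optimal vertex, x_2 = 0 and -9x_1 + 11x_2 = -2.
Solving simultaneously gives x_1 = 2/9, x_2 = 0.

x_1 = 2/9, x_2 = 0, minimum C = 22/9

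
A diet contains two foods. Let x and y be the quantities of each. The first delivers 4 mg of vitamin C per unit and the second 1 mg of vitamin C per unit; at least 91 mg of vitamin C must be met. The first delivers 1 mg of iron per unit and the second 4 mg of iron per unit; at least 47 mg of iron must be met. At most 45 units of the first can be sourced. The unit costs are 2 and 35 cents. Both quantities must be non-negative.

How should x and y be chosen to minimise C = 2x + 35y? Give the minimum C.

x = 45, y = 1/2, minimum C = 215/2

Corner points and C = 2x + 35y:
  (0, 91) → C = 3185
  (317/15, 97/15) → C = 1343/5
  (45, 1/2) → C = 215/2
The feasible region is unbounded (it extends along (0, 1)), but C strictly increases along every unbounded feasible direction, so there is no improving ray and the minimum is attained at a vertex.

At the optimal vertex, x + 4y = 47 and x = 45.
Solving simultaneously gives x = 45, y = 1/2.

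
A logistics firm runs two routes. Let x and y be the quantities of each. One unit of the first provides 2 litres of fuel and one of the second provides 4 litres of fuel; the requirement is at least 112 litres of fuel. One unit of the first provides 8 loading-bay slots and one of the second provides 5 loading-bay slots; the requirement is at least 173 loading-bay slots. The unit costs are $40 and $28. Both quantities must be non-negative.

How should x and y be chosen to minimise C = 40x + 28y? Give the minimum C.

x = 6, y = 25, minimum C = 940

Extreme points and C = 40x + 28y:
  (0, 173/5) → C = 4844/5
  (56, 0) → C = 2240
  (6, 25) → C = 940
The feasible region is unbounded (it extends along (0, 1), (1, 0)), but C strictly increases along every unbounded feasible direction, so there is no improving ray and the minimum is attained at a vertex.

The binding constraints are 2x + 4y = 112 and 8x + 5y = 173.
Solving simultaneously gives x = 6, y = 25.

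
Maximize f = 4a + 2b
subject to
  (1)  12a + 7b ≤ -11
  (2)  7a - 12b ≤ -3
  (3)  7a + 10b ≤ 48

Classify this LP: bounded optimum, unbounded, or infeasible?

bounded optimum

Vertices and f = 4a + 2b:
  (-153/193, -41/193) → f = -694/193
  (-446/71, 653/71) → f = -478/71
The feasible region has finitely many vertices and no improving ray; the maximum is -694/193 at (-153/193, -41/193).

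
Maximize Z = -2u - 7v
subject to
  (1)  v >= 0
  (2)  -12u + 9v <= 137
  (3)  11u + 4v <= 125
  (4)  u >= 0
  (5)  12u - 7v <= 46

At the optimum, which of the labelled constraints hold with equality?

(1) and (4)

Feasible corners and Z = -2u - 7v:
  (0, 0) → Z = 0
  (23/6, 0) → Z = -23/3
  (577/147, 3007/147) → Z = -7401/49
  (0, 137/9) → Z = -959/9
  (1059/125, 994/125) → Z = -9076/125

The maximum is at (0, 0). Substituting into each constraint, equality holds for (1) and (4); the remaining constraints have slack.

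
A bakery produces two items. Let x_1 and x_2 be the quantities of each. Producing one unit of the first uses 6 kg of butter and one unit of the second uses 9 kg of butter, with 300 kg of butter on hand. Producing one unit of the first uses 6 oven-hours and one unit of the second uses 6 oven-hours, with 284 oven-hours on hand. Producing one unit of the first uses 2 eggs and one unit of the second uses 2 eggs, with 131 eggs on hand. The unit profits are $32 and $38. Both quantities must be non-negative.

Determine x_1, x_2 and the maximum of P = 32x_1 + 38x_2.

At the optimal vertex, 6x_1 + 9x_2 = 300 and 6x_1 + 6x_2 = 284.
Solving simultaneously gives x_1 = 42, x_2 = 16/3.

x_1 = 42, x_2 = 16/3, maximum P = 4640/3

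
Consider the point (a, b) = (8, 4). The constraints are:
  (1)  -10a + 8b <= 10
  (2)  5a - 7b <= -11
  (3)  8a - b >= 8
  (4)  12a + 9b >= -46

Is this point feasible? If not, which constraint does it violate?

Constraint (2): 5a - 7b = 12, which is not ≤ -11. All other constraints are satisfied.

not feasible — violates (2)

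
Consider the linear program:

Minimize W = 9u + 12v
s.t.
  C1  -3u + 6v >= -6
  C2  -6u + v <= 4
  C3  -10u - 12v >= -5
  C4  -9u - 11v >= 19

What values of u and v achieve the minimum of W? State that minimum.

u = -10/11, v = -16/11, minimum W = -282/11

Extreme points and W = 9u + 12v:
  (-10/11, -16/11) → W = -282/11
  (-16/29, -37/29) → W = -588/29
  (-21/25, -26/25) → W = -501/25

The optimum lies where -3u + 6v = -6 and -6u + v = 4.
Solving simultaneously gives u = -10/11, v = -16/11.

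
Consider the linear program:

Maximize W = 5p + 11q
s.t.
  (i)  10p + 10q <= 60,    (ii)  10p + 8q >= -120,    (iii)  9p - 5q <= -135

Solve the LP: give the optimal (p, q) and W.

p = -84, q = 90, maximum W = 570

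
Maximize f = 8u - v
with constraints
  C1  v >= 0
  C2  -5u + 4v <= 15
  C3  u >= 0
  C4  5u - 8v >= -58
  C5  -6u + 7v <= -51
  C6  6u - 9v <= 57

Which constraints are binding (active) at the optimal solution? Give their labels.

Vertices and f = 8u - v:
  (17/2, 0) → f = 68
  (19/2, 0) → f = 76
  (814/13, 603/13) → f = 5909/13
  (326, 211) → f = 2397

The maximum is at (326, 211). Substituting into each constraint, equality holds for C4 and C6; the remaining constraints have slack.

C4 and C6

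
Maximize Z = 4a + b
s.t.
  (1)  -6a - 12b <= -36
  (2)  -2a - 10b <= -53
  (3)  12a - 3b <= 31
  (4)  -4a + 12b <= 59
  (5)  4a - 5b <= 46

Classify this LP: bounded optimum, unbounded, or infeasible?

bounded optimum

Vertices and Z = 4a + b:
  (67/18, 41/9) → Z = 175/9
  (23/32, 165/32) → Z = 257/32
  (183/44, 208/33) → Z = 757/33
The feasible region has finitely many vertices and no improving ray; the maximum is 757/33 at (183/44, 208/33).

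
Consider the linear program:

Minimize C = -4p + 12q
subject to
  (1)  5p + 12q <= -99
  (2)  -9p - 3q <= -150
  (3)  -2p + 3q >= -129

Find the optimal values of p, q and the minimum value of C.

p = 279/11, q = -287/11, minimum C = -4560/11

The optimum lies where -9p - 3q = -150 and -2p + 3q = -129.
Solving simultaneously gives p = 279/11, q = -287/11.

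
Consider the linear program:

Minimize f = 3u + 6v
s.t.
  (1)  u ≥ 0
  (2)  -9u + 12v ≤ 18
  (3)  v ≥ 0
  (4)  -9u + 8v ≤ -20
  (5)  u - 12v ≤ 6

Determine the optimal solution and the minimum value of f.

Corner points and f = 3u + 6v:
  (32/3, 19/2) → f = 89
  (20/9, 0) → f = 20/3
  (6, 0) → f = 18
The feasible region is unbounded (it extends along (12, 1), (4, 3)), but f strictly increases along every unbounded feasible direction, so there is no improving ray and the minimum is attained at a vertex.

u = 20/9, v = 0, minimum f = 20/3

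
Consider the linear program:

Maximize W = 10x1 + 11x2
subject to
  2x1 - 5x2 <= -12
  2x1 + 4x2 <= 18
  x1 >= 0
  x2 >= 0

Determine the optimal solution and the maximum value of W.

x1 = 7/3, x2 = 10/3, maximum W = 60

Vertices and W = 10x1 + 11x2:
  (7/3, 10/3) → W = 60
  (0, 12/5) → W = 132/5
  (0, 9/2) → W = 99/2

The binding constraints are 2x1 - 5x2 = -12 and 2x1 + 4x2 = 18.
Solving simultaneously gives x1 = 7/3, x2 = 10/3.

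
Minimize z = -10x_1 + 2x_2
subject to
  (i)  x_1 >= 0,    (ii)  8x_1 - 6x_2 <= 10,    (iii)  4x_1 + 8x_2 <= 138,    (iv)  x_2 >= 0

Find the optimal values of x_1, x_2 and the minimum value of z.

x_1 = 227/22, x_2 = 133/11, minimum z = -79

Corner points and z = -10x_1 + 2x_2:
  (0, 69/4) → z = 69/2
  (0, 0) → z = 0
  (227/22, 133/11) → z = -79
  (5/4, 0) → z = -25/2

The binding constraints are 8x_1 - 6x_2 = 10 and 4x_1 + 8x_2 = 138.
Solving simultaneously gives x_1 = 227/22, x_2 = 133/11.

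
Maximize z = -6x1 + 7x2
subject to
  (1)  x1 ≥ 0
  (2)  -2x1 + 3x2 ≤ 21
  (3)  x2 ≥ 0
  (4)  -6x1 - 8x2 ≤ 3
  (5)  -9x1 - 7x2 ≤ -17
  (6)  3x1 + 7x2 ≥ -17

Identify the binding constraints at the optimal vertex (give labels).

Feasible corners and z = -6x1 + 7x2:
  (0, 7) → z = 49
  (0, 17/7) → z = 17
  (17/9, 0) → z = -34/3
The feasible region is unbounded (it extends along (1, 0), (3, 2)), but z strictly decreases along every unbounded feasible direction, so there is no improving ray and the maximum is attained at a vertex.

The maximum is at (0, 7). Substituting into each constraint, equality holds for (1) and (2); the remaining constraints have slack.

(1) and (2)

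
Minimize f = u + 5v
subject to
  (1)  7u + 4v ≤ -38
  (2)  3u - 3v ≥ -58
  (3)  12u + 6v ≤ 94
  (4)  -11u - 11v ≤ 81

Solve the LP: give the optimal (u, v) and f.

u = -94/33, v = -149/33, minimum f = -839/33

Feasible corners and f = u + 5v:
  (-346/33, 292/33) → f = 1114/33
  (-94/33, -149/33) → f = -839/33
  (-881/66, 395/66) → f = 547/33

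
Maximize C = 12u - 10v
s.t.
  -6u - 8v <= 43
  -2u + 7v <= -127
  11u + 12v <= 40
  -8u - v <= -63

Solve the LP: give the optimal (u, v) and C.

u = 209/4, v = -713/16, maximum C = 8581/8

Feasible corners and C = 12u - 10v:
  (715/58, -424/29) → C = 8530/29
  (209/4, -713/16) → C = 8581/8
  (1804/101, -1317/101) → C = 34818/101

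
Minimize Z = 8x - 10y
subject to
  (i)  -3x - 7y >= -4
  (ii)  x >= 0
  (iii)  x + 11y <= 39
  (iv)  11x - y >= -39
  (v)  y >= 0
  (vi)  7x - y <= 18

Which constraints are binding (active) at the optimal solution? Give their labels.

(i) and (ii)

Vertices and Z = 8x - 10y:
  (0, 4/7) → Z = -40/7
  (4/3, 0) → Z = 32/3
  (0, 0) → Z = 0

The minimum is at (0, 4/7). Substituting into each constraint, equality holds for (i) and (ii); the remaining constraints have slack.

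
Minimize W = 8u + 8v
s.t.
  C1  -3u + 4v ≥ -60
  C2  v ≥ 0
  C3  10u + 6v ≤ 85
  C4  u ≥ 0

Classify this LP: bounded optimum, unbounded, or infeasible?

bounded optimum

Feasible corners and W = 8u + 8v:
  (17/2, 0) → W = 68
  (0, 0) → W = 0
  (0, 85/6) → W = 340/3
The feasible region has finitely many vertices and no improving ray; the minimum is 0 at (0, 0).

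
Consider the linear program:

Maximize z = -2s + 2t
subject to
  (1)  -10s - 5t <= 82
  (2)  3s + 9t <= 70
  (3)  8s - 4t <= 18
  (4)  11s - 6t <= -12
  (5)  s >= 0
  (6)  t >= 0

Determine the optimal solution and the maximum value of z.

s = 0, t = 70/9, maximum z = 140/9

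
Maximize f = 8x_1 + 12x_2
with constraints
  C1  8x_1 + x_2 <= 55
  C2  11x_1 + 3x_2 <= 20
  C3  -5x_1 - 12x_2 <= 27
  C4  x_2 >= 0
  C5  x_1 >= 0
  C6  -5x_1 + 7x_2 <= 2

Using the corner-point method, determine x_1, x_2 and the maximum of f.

Vertices and f = 8x_1 + 12x_2:
  (20/11, 0) → f = 160/11
  (67/46, 61/46) → f = 634/23
  (0, 0) → f = 0
  (0, 2/7) → f = 24/7

x_1 = 67/46, x_2 = 61/46, maximum f = 634/23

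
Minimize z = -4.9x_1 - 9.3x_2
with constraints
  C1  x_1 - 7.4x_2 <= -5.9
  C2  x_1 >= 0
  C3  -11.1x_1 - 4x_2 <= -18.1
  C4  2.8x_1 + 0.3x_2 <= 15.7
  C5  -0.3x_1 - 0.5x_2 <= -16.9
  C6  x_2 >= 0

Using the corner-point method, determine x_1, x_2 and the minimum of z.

x_1 = 0, x_2 = 157/3, minimum z = -4867/10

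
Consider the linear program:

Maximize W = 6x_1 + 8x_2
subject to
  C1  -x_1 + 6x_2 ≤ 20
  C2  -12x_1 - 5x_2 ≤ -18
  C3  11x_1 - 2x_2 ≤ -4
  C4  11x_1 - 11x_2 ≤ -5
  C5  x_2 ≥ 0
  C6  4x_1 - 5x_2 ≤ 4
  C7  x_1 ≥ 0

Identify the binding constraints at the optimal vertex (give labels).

Vertices and W = 6x_1 + 8x_2:
  (8/77, 258/77) → W = 192/7
  (1/4, 27/8) → W = 57/2
  (16/79, 246/79) → W = 2064/79

The maximum is at (1/4, 27/8). Substituting into each constraint, equality holds for C1 and C3; the remaining constraints have slack.

C1 and C3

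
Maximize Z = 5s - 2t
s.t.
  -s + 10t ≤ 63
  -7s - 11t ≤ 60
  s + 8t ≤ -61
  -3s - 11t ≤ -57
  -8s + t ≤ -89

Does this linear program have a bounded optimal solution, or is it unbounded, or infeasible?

From the feasible point (1127/13, -240/13), moving in the direction (8, -1) keeps every constraint satisfied while Z increases without bound.

unbounded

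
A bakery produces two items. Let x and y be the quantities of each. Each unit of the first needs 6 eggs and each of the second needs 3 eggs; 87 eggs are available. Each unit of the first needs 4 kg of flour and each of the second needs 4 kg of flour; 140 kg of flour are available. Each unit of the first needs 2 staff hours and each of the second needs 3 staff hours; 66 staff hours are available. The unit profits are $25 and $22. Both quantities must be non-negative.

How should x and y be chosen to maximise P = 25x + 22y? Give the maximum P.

Extreme points and P = 25x + 22y:
  (0, 0) → P = 0
  (0, 22) → P = 484
  (29/2, 0) → P = 725/2
  (21/4, 37/2) → P = 2153/4

The optimum lies where 6x + 3y = 87 and 2x + 3y = 66.
Solving simultaneously gives x = 21/4, y = 37/2.

x = 21/4, y = 37/2, maximum P = 2153/4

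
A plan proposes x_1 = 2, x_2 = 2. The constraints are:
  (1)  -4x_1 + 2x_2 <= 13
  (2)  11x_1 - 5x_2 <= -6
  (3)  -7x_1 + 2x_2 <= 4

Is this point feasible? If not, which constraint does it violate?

Constraint (2): 11x_1 - 5x_2 = 12, which is not ≤ -6. All other constraints are satisfied.

not feasible — violates (2)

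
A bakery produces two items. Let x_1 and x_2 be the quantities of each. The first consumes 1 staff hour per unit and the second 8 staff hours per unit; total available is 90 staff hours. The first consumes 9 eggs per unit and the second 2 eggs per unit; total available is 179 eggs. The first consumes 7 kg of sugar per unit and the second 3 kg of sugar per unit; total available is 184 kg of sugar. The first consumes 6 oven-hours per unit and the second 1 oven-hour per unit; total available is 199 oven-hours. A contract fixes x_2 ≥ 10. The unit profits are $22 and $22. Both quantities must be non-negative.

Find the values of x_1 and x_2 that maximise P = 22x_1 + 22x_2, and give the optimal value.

Vertices and P = 22x_1 + 22x_2:
  (0, 45/4) → P = 495/2
  (0, 10) → P = 220
  (10, 10) → P = 440

The optimum lies where x_1 + 8x_2 = 90 and x_2 = 10.
Solving simultaneously gives x_1 = 10, x_2 = 10.

x_1 = 10, x_2 = 10, maximum P = 440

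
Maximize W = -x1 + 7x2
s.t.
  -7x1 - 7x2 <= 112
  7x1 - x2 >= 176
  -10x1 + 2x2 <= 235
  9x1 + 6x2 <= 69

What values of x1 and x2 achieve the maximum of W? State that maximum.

Feasible corners and W = -x1 + 7x2:
  (20, -36) → W = -272
  (55, -71) → W = -552
  (375/17, -367/17) → W = -2944/17

The optimum lies where 7x1 - x2 = 176 and 9x1 + 6x2 = 69.
Solving simultaneously gives x1 = 375/17, x2 = -367/17.

x1 = 375/17, x2 = -367/17, maximum W = -2944/17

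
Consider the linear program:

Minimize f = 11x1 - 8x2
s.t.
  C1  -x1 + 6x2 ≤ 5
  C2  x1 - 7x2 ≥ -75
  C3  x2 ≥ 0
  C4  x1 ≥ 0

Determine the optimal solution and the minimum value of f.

Corner points and f = 11x1 - 8x2:
  (415, 70) → f = 4005
  (0, 5/6) → f = -20/3
  (0, 0) → f = 0
The feasible region is unbounded (it extends along (7, 1), (1, 0)), but f strictly increases along every unbounded feasible direction, so there is no improving ray and the minimum is attained at a vertex.

x1 = 0, x2 = 5/6, minimum f = -20/3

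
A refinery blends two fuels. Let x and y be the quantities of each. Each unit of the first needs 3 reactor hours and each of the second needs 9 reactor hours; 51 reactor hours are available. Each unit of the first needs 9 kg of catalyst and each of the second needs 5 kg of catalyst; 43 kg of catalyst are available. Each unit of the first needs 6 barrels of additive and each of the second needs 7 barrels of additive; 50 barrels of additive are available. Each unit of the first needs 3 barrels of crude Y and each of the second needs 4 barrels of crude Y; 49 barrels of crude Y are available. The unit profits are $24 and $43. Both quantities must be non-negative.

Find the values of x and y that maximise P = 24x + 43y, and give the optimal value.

x = 2, y = 5, maximum P = 263

The binding constraints are 3x + 9y = 51 and 9x + 5y = 43.
Solving simultaneously gives x = 2, y = 5.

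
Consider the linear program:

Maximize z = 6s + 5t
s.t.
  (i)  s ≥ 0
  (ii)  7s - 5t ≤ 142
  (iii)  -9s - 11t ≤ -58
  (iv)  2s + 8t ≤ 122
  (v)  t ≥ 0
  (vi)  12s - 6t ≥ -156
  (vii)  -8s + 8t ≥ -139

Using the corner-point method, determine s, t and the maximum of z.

s = 261/10, t = 349/40, maximum z = 8009/40

Vertices and z = 6s + 5t:
  (0, 58/11) → z = 290/11
  (0, 61/4) → z = 305/4
  (58/9, 0) → z = 116/3
  (261/10, 349/40) → z = 8009/40
  (139/8, 0) → z = 417/4

The optimum lies where 2s + 8t = 122 and -8s + 8t = -139.
Solving simultaneously gives s = 261/10, t = 349/40.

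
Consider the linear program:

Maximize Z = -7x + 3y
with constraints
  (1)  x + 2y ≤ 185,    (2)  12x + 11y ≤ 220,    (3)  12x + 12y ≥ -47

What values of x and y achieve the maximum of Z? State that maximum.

x = -1157/6, y = 2267/12, maximum Z = 22999/12

Extreme points and Z = -7x + 3y:
  (-1595/13, 2000/13) → Z = 17165/13
  (-1157/6, 2267/12) → Z = 22999/12
  (3157/12, -267) → Z = -31711/12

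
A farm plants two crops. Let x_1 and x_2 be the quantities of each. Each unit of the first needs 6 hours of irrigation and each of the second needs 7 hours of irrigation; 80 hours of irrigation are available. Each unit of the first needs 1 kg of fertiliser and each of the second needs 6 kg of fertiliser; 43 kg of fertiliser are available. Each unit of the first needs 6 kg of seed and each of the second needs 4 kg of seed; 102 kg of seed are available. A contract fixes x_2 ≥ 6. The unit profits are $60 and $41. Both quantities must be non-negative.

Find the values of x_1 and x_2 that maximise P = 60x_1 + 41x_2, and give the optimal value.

x_1 = 19/3, x_2 = 6, maximum P = 626

Corner points and P = 60x_1 + 41x_2:
  (0, 43/6) → P = 1763/6
  (0, 6) → P = 246
  (179/29, 178/29) → P = 622
  (19/3, 6) → P = 626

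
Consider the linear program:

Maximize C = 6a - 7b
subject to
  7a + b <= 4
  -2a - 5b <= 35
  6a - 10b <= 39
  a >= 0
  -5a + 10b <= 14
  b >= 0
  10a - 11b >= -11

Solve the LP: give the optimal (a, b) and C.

a = 4/7, b = 0, maximum C = 24/7

Corner points and C = 6a - 7b:
  (4/7, 0) → C = 24/7
  (11/29, 39/29) → C = -207/29
  (0, 0) → C = 0
  (0, 1) → C = -7

The binding constraints are 7a + b = 4 and b = 0.
Solving simultaneously gives a = 4/7, b = 0.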